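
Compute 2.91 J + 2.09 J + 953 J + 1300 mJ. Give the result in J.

In J:
  2.91 J → 2.91
  2.09 J → 2.09
  953 J → 953
  1300 mJ = 1300 × 10^-3 J = 1.3
Sum: 2.91 + 2.09 + 953 + 1.3 = 959.3

959.3 J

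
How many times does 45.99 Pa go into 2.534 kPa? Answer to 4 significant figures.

(2.534e3) / (45.99) = 0.055099e3

55.10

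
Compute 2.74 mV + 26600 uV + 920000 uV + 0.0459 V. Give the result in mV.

995.24 mV

In mV:
  2.74 mV → 2.74
  26600 uV = 26600e-3 mV = 26.6
  920000 uV = 920000e-3 mV = 920
  0.0459 V = 0.0459e3 mV = 45.9
Sum: 2.74 + 26.6 + 920 + 45.9 = 995.24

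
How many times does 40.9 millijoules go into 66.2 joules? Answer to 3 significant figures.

(66.2) / (40.9 × 10⁻³) = 1.619 × 10³

1620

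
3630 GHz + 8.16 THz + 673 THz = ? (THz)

684.79 THz

In THz:
  3630 GHz = 3630e-3 THz = 3.63
  8.16 THz → 8.16
  673 THz → 673
Sum: 3.63 + 8.16 + 673 = 684.79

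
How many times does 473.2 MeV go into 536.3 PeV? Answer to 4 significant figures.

(536.3 × 10^15) / (473.2 × 10^6) = 1.1333 × 10^9

1133000000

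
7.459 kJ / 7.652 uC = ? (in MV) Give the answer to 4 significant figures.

(7.459e3) / (7.652e-6) = 0.974778e9 V

974.8 MV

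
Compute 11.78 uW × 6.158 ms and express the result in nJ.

72.54124 nJ

11.78 × 10^-6 × 6.158 × 10^-3 = 72.54124 × 10^-9 J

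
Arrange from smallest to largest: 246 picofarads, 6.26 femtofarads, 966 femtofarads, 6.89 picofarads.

246 picofarads = 0.000000000246 farads
6.26 femtofarads = 0.00000000000000626 farads
966 femtofarads = 0.000000000000966 farads
6.89 picofarads = 0.00000000000689 farads

6.26 femtofarads < 966 femtofarads < 6.89 picofarads < 246 picofarads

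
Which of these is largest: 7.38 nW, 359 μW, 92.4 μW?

7.38 nW = 0.00000000738 W
359 μW = 0.000359 W
92.4 μW = 0.0000924 W

359 μW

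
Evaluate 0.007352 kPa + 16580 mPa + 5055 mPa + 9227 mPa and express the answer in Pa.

In Pa:
  0.007352 kPa = 0.007352e3 Pa = 7.352
  16580 mPa = 16580e-3 Pa = 16.58
  5055 mPa = 5055e-3 Pa = 5.055
  9227 mPa = 9227e-3 Pa = 9.227
Sum: 7.352 + 16.58 + 5.055 + 9.227 = 38.214

38.214 Pa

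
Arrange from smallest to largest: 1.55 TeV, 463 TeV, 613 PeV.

1.55 TeV < 463 TeV < 613 PeV

1.55 TeV = 1550000000000 eV
463 TeV = 463000000000000 eV
613 PeV = 613000000000000000 eV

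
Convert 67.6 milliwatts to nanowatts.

milli = 10^-3, nano = 10^-9; factor is 10^6.
67.6 × 10^6 = 67600000

67600000 nanowatts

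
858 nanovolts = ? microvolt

nano = 10^-9, micro = 10^-6; factor is 10^-3.
858 × 10^-3 = 0.858

0.858 microvolts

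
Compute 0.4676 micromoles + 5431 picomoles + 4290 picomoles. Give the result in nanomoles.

In nanomoles:
  0.4676 micromoles = 0.4676 × 10^3 nanomoles = 467.6
  5431 picomoles = 5431 × 10^-3 nanomoles = 5.431
  4290 picomoles = 4290 × 10^-3 nanomoles = 4.29
Sum: 467.6 + 5.431 + 4.29 = 477.321

477.321 nanomoles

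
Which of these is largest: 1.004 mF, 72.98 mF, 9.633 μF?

72.98 mF

1.004 mF = 0.001004 F
72.98 mF = 0.07298 F
9.633 μF = 0.000009633 F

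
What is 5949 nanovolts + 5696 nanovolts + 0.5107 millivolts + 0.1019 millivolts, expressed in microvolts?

In microvolts:
  5949 nanovolts = 5949e-3 microvolts = 5.949
  5696 nanovolts = 5696e-3 microvolts = 5.696
  0.5107 millivolts = 0.5107e3 microvolts = 510.7
  0.1019 millivolts = 0.1019e3 microvolts = 101.9
Sum: 5.949 + 5.696 + 510.7 + 101.9 = 624.245

624.245 microvolts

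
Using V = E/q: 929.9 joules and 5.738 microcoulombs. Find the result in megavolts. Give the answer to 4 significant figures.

162.1 megavolts

(929.9) / (5.738 × 10^-6) = 162.06 × 10^6 V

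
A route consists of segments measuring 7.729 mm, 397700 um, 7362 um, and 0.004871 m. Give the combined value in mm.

In mm:
  7.729 mm → 7.729
  397700 um = 397700e-3 mm = 397.7
  7362 um = 7362e-3 mm = 7.362
  0.004871 m = 0.004871e3 mm = 4.871
Sum: 7.729 + 397.7 + 7.362 + 4.871 = 417.662

417.662 mm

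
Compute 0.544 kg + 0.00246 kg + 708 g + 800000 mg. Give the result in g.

In g:
  0.544 kg = 0.544 × 10^3 g = 544
  0.00246 kg = 0.00246 × 10^3 g = 2.46
  708 g → 708
  800000 mg = 800000 × 10^-3 g = 800
Sum: 544 + 2.46 + 708 + 800 = 2054.46

2054.46 g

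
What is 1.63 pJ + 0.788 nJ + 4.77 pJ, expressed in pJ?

In pJ:
  1.63 pJ → 1.63
  0.788 nJ = 0.788 × 10³ pJ = 788
  4.77 pJ → 4.77
Sum: 1.63 + 788 + 4.77 = 794.4

794.4 pJ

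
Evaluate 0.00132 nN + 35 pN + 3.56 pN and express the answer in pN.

39.88 pN

In pN:
  0.00132 nN = 0.00132 × 10³ pN = 1.32
  35 pN → 35
  3.56 pN → 3.56
Sum: 1.32 + 35 + 3.56 = 39.88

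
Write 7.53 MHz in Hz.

7530000 Hz

mega = 10^6, (no prefix) = 10^0; factor is 10^6.
7.53 × 10^6 = 7530000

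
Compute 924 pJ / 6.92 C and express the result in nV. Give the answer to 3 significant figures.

(924 × 10⁻¹²) / (6.92) = 133.53 × 10⁻¹² V

0.134 nV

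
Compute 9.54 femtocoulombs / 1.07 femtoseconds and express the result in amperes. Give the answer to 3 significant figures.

8.92 amperes

(9.54e-15) / (1.07e-15) = 8.9159 A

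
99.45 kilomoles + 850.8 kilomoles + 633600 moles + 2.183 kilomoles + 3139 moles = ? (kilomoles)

In kilomoles:
  99.45 kilomoles → 99.45
  850.8 kilomoles → 850.8
  633600 moles = 633600e-3 kilomoles = 633.6
  2.183 kilomoles → 2.183
  3139 moles = 3139e-3 kilomoles = 3.139
Sum: 99.45 + 850.8 + 633.6 + 2.183 + 3.139 = 1589.172

1589.172 kilomoles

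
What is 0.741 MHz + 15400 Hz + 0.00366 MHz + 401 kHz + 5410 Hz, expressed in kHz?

1166.47 kHz

In kHz:
  0.741 MHz = 0.741e3 kHz = 741
  15400 Hz = 15400e-3 kHz = 15.4
  0.00366 MHz = 0.00366e3 kHz = 3.66
  401 kHz → 401
  5410 Hz = 5410e-3 kHz = 5.41
Sum: 741 + 15.4 + 3.66 + 401 + 5.41 = 1166.47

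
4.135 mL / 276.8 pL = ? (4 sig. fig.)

(4.135 × 10⁻³) / (276.8 × 10⁻¹²) = 0.014939 × 10⁹

14940000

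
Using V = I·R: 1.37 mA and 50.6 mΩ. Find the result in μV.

1.37e-3 × 50.6e-3 = 69.322e-6 V

69.322 μV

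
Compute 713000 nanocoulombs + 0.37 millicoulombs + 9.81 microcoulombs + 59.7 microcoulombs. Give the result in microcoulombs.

In microcoulombs:
  713000 nanocoulombs = 713000e-3 microcoulombs = 713
  0.37 millicoulombs = 0.37e3 microcoulombs = 370
  9.81 microcoulombs → 9.81
  59.7 microcoulombs → 59.7
Sum: 713 + 370 + 9.81 + 59.7 = 1152.51

1152.51 microcoulombs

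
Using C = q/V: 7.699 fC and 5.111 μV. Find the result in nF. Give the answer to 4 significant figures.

(7.699e-15) / (5.111e-6) = 1.50636e-9 F

1.506 nF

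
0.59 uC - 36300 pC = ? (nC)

553.7 nC

In nC:
  0.59 uC = 0.59 × 10^3 nC = 590
  36300 pC = 36300 × 10^-3 nC = 36.3
Difference: 590 - 36.3 = 553.7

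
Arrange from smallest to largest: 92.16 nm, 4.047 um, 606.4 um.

92.16 nm < 4.047 um < 606.4 um

92.16 nm = 0.00000009216 m
4.047 um = 0.000004047 m
606.4 um = 0.0006064 m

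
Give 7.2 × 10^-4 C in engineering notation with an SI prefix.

= 720 × 10^-6 C; 10^-6 is micro.

720 μC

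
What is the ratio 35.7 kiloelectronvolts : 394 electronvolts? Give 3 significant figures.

(35.7 × 10^3) / (394) = 0.09061 × 10^3

90.6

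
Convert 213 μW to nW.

213000 nW

micro = 10⁻⁶, nano = 10⁻⁹; factor is 10³.
213 × 10³ = 213000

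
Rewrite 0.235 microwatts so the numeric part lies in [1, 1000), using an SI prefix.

235 nanowatts

= 235e-9 watts; 1e-9 is nano.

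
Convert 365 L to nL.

365000000000 nL

(no prefix) = 10^0, nano = 10^-9; factor is 10^9.
365 × 10^9 = 365000000000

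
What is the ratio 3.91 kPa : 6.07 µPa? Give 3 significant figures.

644000000

(3.91 × 10³) / (6.07 × 10⁻⁶) = 0.6442 × 10⁹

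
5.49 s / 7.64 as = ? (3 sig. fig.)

(5.49) / (7.64e-18) = 0.7186e18

719000000000000000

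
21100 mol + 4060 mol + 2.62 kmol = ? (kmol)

In kmol:
  21100 mol = 21100 × 10⁻³ kmol = 21.1
  4060 mol = 4060 × 10⁻³ kmol = 4.06
  2.62 kmol → 2.62
Sum: 21.1 + 4.06 + 2.62 = 27.78

27.78 kmol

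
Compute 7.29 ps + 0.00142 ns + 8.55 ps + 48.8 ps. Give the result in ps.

In ps:
  7.29 ps → 7.29
  0.00142 ns = 0.00142 × 10³ ps = 1.42
  8.55 ps → 8.55
  48.8 ps → 48.8
Sum: 7.29 + 1.42 + 8.55 + 48.8 = 66.06

66.06 ps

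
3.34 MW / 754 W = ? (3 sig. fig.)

(3.34 × 10⁶) / (754) = 0.00443 × 10⁶

4430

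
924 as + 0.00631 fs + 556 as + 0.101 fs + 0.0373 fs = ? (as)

In as:
  924 as → 924
  0.00631 fs = 0.00631 × 10³ as = 6.31
  556 as → 556
  0.101 fs = 0.101 × 10³ as = 101
  0.0373 fs = 0.0373 × 10³ as = 37.3
Sum: 924 + 6.31 + 556 + 101 + 37.3 = 1624.61

1624.61 as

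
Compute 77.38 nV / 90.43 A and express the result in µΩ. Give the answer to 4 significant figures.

(77.38 × 10^-9) / (90.43) = 0.855689 × 10^-9 Ω

0.0008557 µΩ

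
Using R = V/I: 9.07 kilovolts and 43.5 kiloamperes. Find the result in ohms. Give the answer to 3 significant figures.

0.209 ohms

(9.07e3) / (43.5e3) = 0.20851 Ω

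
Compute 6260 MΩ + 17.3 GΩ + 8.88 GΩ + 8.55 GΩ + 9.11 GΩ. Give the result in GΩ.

In GΩ:
  6260 MΩ = 6260e-3 GΩ = 6.26
  17.3 GΩ → 17.3
  8.88 GΩ → 8.88
  8.55 GΩ → 8.55
  9.11 GΩ → 9.11
Sum: 6.26 + 17.3 + 8.88 + 8.55 + 9.11 = 50.1

50.1 GΩ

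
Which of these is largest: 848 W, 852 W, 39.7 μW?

848 W = 848 W
852 W = 852 W
39.7 μW = 0.0000397 W

852 W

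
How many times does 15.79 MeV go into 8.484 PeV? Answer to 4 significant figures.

537300000

(8.484 × 10¹⁵) / (15.79 × 10⁶) = 0.5373 × 10⁹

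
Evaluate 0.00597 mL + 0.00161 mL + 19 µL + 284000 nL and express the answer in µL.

In µL:
  0.00597 mL = 0.00597 × 10³ µL = 5.97
  0.00161 mL = 0.00161 × 10³ µL = 1.61
  19 µL → 19
  284000 nL = 284000 × 10⁻³ µL = 284
Sum: 5.97 + 1.61 + 19 + 284 = 310.58

310.58 µL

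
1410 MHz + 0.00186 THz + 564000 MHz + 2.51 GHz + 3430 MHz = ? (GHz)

In GHz:
  1410 MHz = 1410 × 10⁻³ GHz = 1.41
  0.00186 THz = 0.00186 × 10³ GHz = 1.86
  564000 MHz = 564000 × 10⁻³ GHz = 564
  2.51 GHz → 2.51
  3430 MHz = 3430 × 10⁻³ GHz = 3.43
Sum: 1.41 + 1.86 + 564 + 2.51 + 3.43 = 573.21

573.21 GHz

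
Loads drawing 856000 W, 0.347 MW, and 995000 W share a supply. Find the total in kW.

In kW:
  856000 W = 856000e-3 kW = 856
  0.347 MW = 0.347e3 kW = 347
  995000 W = 995000e-3 kW = 995
Sum: 856 + 347 + 995 = 2198

2198 kW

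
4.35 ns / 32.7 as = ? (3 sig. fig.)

133000000

(4.35 × 10^-9) / (32.7 × 10^-18) = 0.133 × 10^9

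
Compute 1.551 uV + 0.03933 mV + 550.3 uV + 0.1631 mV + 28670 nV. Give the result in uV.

In uV:
  1.551 uV → 1.551
  0.03933 mV = 0.03933 × 10^3 uV = 39.33
  550.3 uV → 550.3
  0.1631 mV = 0.1631 × 10^3 uV = 163.1
  28670 nV = 28670 × 10^-3 uV = 28.67
Sum: 1.551 + 39.33 + 550.3 + 163.1 + 28.67 = 782.951

782.951 uV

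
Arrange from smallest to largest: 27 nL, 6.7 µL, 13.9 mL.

27 nL < 6.7 µL < 13.9 mL

27 nL = 0.000000027 L
6.7 µL = 0.0000067 L
13.9 mL = 0.0139 L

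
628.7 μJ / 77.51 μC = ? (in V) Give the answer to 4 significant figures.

8.111 V

(628.7e-6) / (77.51e-6) = 8.11121 V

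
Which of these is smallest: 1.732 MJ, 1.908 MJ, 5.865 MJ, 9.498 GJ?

1.732 MJ = 1732000 J
1.908 MJ = 1908000 J
5.865 MJ = 5865000 J
9.498 GJ = 9498000000 J

1.732 MJ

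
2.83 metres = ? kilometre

(no prefix) = 10⁰, kilo = 10³; factor is 10⁻³.
2.83 × 10⁻³ = 0.00283

0.00283 kilometres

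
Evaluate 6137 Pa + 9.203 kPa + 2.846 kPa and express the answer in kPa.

18.186 kPa

In kPa:
  6137 Pa = 6137 × 10^-3 kPa = 6.137
  9.203 kPa → 9.203
  2.846 kPa → 2.846
Sum: 6.137 + 9.203 + 2.846 = 18.186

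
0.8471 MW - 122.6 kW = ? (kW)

In kW:
  0.8471 MW = 0.8471e3 kW = 847.1
  122.6 kW → 122.6
Difference: 847.1 - 122.6 = 724.5

724.5 kW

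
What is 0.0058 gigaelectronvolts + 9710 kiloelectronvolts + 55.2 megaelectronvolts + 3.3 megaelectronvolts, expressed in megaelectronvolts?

In megaelectronvolts:
  0.0058 gigaelectronvolts = 0.0058 × 10³ megaelectronvolts = 5.8
  9710 kiloelectronvolts = 9710 × 10⁻³ megaelectronvolts = 9.71
  55.2 megaelectronvolts → 55.2
  3.3 megaelectronvolts → 3.3
Sum: 5.8 + 9.71 + 55.2 + 3.3 = 74.01

74.01 megaelectronvolts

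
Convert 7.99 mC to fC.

milli = 1e-3, femto = 1e-15; factor is 1e12.
7.99 × 1e12 = 7990000000000

7990000000000 fC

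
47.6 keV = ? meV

47600000 meV

kilo = 1e3, milli = 1e-3; factor is 1e6.
47.6 × 1e6 = 47600000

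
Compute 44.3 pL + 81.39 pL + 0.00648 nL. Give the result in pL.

In pL:
  44.3 pL → 44.3
  81.39 pL → 81.39
  0.00648 nL = 0.00648e3 pL = 6.48
Sum: 44.3 + 81.39 + 6.48 = 132.17

132.17 pL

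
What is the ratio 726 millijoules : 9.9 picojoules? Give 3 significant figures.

(726e-3) / (9.9e-12) = 73.33e9

73300000000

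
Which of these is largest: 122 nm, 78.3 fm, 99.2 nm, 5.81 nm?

122 nm = 0.000000122 m
78.3 fm = 0.0000000000000783 m
99.2 nm = 0.0000000992 m
5.81 nm = 0.00000000581 m

122 nm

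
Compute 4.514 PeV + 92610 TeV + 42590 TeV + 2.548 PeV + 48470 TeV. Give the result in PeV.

190.732 PeV

In PeV:
  4.514 PeV → 4.514
  92610 TeV = 92610e-3 PeV = 92.61
  42590 TeV = 42590e-3 PeV = 42.59
  2.548 PeV → 2.548
  48470 TeV = 48470e-3 PeV = 48.47
Sum: 4.514 + 92.61 + 42.59 + 2.548 + 48.47 = 190.732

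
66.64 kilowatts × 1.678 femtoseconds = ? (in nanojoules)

66.64 × 10^3 × 1.678 × 10^-15 = 111.82192 × 10^-12 J

0.11182192 nanojoules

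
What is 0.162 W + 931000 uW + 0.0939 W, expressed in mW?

In mW:
  0.162 W = 0.162 × 10^3 mW = 162
  931000 uW = 931000 × 10^-3 mW = 931
  0.0939 W = 0.0939 × 10^3 mW = 93.9
Sum: 162 + 931 + 93.9 = 1186.9

1186.9 mW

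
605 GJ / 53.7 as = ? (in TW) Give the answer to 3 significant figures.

11300000000000000 TW

(605 × 10^9) / (53.7 × 10^-18) = 11.266 × 10^27 W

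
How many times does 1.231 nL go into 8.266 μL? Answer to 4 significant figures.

(8.266e-6) / (1.231e-9) = 6.7149e3

6715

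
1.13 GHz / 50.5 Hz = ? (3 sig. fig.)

(1.13 × 10^9) / (50.5) = 0.02238 × 10^9

22400000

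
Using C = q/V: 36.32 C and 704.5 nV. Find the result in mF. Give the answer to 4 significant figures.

51550000000 mF

(36.32) / (704.5 × 10^-9) = 0.0515543 × 10^9 F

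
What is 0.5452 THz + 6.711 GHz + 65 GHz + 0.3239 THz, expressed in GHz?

In GHz:
  0.5452 THz = 0.5452e3 GHz = 545.2
  6.711 GHz → 6.711
  65 GHz → 65
  0.3239 THz = 0.3239e3 GHz = 323.9
Sum: 545.2 + 6.711 + 65 + 323.9 = 940.811

940.811 GHz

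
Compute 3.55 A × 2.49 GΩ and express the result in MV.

3.55 × 2.49e9 = 8.8395e9 V

8839.5 MV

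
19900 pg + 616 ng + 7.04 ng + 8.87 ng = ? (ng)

651.81 ng

In ng:
  19900 pg = 19900e-3 ng = 19.9
  616 ng → 616
  7.04 ng → 7.04
  8.87 ng → 8.87
Sum: 19.9 + 616 + 7.04 + 8.87 = 651.81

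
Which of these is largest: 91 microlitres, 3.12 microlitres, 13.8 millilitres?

13.8 millilitres

91 microlitres = 0.000091 litres
3.12 microlitres = 0.00000312 litres
13.8 millilitres = 0.0138 litres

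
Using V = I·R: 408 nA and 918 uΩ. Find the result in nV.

0.374544 nV

408 × 10⁻⁹ × 918 × 10⁻⁶ = 374544 × 10⁻¹⁵ V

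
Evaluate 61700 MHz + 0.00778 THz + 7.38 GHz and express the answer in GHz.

In GHz:
  61700 MHz = 61700e-3 GHz = 61.7
  0.00778 THz = 0.00778e3 GHz = 7.78
  7.38 GHz → 7.38
Sum: 61.7 + 7.78 + 7.38 = 76.86

76.86 GHz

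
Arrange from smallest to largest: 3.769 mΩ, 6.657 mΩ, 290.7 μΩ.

290.7 μΩ < 3.769 mΩ < 6.657 mΩ

3.769 mΩ = 0.003769 Ω
6.657 mΩ = 0.006657 Ω
290.7 μΩ = 0.0002907 Ω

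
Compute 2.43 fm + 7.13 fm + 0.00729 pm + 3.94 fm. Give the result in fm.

In fm:
  2.43 fm → 2.43
  7.13 fm → 7.13
  0.00729 pm = 0.00729 × 10³ fm = 7.29
  3.94 fm → 3.94
Sum: 2.43 + 7.13 + 7.29 + 3.94 = 20.79

20.79 fm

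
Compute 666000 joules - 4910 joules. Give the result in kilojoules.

In kilojoules:
  666000 joules = 666000e-3 kilojoules = 666
  4910 joules = 4910e-3 kilojoules = 4.91
Difference: 666 - 4.91 = 661.09

661.09 kilojoules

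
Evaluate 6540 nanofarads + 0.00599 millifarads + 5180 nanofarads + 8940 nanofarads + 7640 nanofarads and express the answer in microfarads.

In microfarads:
  6540 nanofarads = 6540e-3 microfarads = 6.54
  0.00599 millifarads = 0.00599e3 microfarads = 5.99
  5180 nanofarads = 5180e-3 microfarads = 5.18
  8940 nanofarads = 8940e-3 microfarads = 8.94
  7640 nanofarads = 7640e-3 microfarads = 7.64
Sum: 6.54 + 5.99 + 5.18 + 8.94 + 7.64 = 34.29

34.29 microfarads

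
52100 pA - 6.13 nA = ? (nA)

45.97 nA

In nA:
  52100 pA = 52100e-3 nA = 52.1
  6.13 nA → 6.13
Difference: 52.1 - 6.13 = 45.97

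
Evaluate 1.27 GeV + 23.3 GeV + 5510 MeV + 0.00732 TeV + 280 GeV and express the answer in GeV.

317.4 GeV

In GeV:
  1.27 GeV → 1.27
  23.3 GeV → 23.3
  5510 MeV = 5510 × 10⁻³ GeV = 5.51
  0.00732 TeV = 0.00732 × 10³ GeV = 7.32
  280 GeV → 280
Sum: 1.27 + 23.3 + 5.51 + 7.32 + 280 = 317.4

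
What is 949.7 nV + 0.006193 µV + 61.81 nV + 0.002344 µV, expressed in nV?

In nV:
  949.7 nV → 949.7
  0.006193 µV = 0.006193 × 10³ nV = 6.193
  61.81 nV → 61.81
  0.002344 µV = 0.002344 × 10³ nV = 2.344
Sum: 949.7 + 6.193 + 61.81 + 2.344 = 1020.047

1020.047 nV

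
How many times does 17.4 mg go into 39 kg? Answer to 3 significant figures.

2240000

(39 × 10³) / (17.4 × 10⁻³) = 2.241 × 10⁶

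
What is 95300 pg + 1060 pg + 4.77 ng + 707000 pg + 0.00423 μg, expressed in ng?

812.36 ng

In ng:
  95300 pg = 95300 × 10⁻³ ng = 95.3
  1060 pg = 1060 × 10⁻³ ng = 1.06
  4.77 ng → 4.77
  707000 pg = 707000 × 10⁻³ ng = 707
  0.00423 μg = 0.00423 × 10³ ng = 4.23
Sum: 95.3 + 1.06 + 4.77 + 707 + 4.23 = 812.36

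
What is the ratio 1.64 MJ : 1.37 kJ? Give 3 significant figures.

(1.64e6) / (1.37e3) = 1.197e3

1200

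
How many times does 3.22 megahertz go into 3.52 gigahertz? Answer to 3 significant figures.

1090

(3.52 × 10⁹) / (3.22 × 10⁶) = 1.093 × 10³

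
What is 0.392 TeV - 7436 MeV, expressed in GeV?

In GeV:
  0.392 TeV = 0.392 × 10^3 GeV = 392
  7436 MeV = 7436 × 10^-3 GeV = 7.436
Difference: 392 - 7.436 = 384.564

384.564 GeV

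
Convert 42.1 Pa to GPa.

0.0000000421 GPa

(no prefix) = 1e0, giga = 1e9; factor is 1e-9.
42.1 × 1e-9 = 0.0000000421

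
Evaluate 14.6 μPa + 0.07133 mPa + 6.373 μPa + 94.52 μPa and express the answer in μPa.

186.823 μPa

In μPa:
  14.6 μPa → 14.6
  0.07133 mPa = 0.07133 × 10^3 μPa = 71.33
  6.373 μPa → 6.373
  94.52 μPa → 94.52
Sum: 14.6 + 71.33 + 6.373 + 94.52 = 186.823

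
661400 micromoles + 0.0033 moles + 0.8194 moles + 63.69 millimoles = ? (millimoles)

1547.79 millimoles

In millimoles:
  661400 micromoles = 661400 × 10^-3 millimoles = 661.4
  0.0033 moles = 0.0033 × 10^3 millimoles = 3.3
  0.8194 moles = 0.8194 × 10^3 millimoles = 819.4
  63.69 millimoles → 63.69
Sum: 661.4 + 3.3 + 819.4 + 63.69 = 1547.79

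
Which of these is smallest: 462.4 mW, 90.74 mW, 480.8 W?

462.4 mW = 0.4624 W
90.74 mW = 0.09074 W
480.8 W = 480.8 W

90.74 mW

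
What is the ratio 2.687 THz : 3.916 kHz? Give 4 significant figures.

(2.687e12) / (3.916e3) = 0.68616e9

686200000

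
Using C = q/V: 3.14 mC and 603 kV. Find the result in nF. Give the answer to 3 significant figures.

(3.14e-3) / (603e3) = 0.0052073e-6 F

5.21 nF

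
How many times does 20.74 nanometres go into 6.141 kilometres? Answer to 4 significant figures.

(6.141e3) / (20.74e-9) = 0.29609e12

296100000000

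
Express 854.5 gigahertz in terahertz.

giga = 1e9, tera = 1e12; factor is 1e-3.
854.5 × 1e-3 = 0.8545

0.8545 terahertz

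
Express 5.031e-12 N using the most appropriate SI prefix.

= 5.031e-12 N; 1e-12 is pico.

5.031 pN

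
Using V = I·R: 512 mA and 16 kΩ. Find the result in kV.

512 × 10^-3 × 16 × 10^3 = 8192 V

8.192 kV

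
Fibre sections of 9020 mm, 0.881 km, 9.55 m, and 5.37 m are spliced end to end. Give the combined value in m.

904.94 m

In m:
  9020 mm = 9020 × 10^-3 m = 9.02
  0.881 km = 0.881 × 10^3 m = 881
  9.55 m → 9.55
  5.37 m → 5.37
Sum: 9.02 + 881 + 9.55 + 5.37 = 904.94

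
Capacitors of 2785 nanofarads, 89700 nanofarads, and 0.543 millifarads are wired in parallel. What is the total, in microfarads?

635.485 microfarads

In microfarads:
  2785 nanofarads = 2785 × 10^-3 microfarads = 2.785
  89700 nanofarads = 89700 × 10^-3 microfarads = 89.7
  0.543 millifarads = 0.543 × 10^3 microfarads = 543
Sum: 2.785 + 89.7 + 543 = 635.485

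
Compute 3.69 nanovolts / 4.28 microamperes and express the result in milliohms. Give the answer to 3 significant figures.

0.862 milliohms

(3.69 × 10^-9) / (4.28 × 10^-6) = 0.86215 × 10^-3 Ω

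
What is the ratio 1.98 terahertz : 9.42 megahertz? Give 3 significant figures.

210000

(1.98 × 10^12) / (9.42 × 10^6) = 0.2102 × 10^6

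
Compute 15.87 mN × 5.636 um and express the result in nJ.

15.87 × 10⁻³ × 5.636 × 10⁻⁶ = 89.44332 × 10⁻⁹ J

89.44332 nJ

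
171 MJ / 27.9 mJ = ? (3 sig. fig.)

6130000000

(171e6) / (27.9e-3) = 6.129e9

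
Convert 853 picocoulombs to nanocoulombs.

0.853 nanocoulombs

pico = 10⁻¹², nano = 10⁻⁹; factor is 10⁻³.
853 × 10⁻³ = 0.853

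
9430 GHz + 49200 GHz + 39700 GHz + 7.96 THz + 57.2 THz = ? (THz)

In THz:
  9430 GHz = 9430 × 10^-3 THz = 9.43
  49200 GHz = 49200 × 10^-3 THz = 49.2
  39700 GHz = 39700 × 10^-3 THz = 39.7
  7.96 THz → 7.96
  57.2 THz → 57.2
Sum: 9.43 + 49.2 + 39.7 + 7.96 + 57.2 = 163.49

163.49 THz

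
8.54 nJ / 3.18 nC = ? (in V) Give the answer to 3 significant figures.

2.69 V

(8.54e-9) / (3.18e-9) = 2.6855 V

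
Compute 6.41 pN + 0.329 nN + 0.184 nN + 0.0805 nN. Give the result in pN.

In pN:
  6.41 pN → 6.41
  0.329 nN = 0.329 × 10^3 pN = 329
  0.184 nN = 0.184 × 10^3 pN = 184
  0.0805 nN = 0.0805 × 10^3 pN = 80.5
Sum: 6.41 + 329 + 184 + 80.5 = 599.91

599.91 pN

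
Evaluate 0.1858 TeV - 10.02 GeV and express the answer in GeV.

175.78 GeV

In GeV:
  0.1858 TeV = 0.1858 × 10^3 GeV = 185.8
  10.02 GeV → 10.02
Difference: 185.8 - 10.02 = 175.78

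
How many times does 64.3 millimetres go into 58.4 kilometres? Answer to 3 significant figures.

908000

(58.4e3) / (64.3e-3) = 0.9082e6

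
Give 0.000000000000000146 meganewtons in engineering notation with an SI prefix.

146 piconewtons

= 146 × 10^-12 newtons; 10^-12 is pico.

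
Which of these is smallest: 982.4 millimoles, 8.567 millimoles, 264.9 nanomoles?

264.9 nanomoles

982.4 millimoles = 0.9824 moles
8.567 millimoles = 0.008567 moles
264.9 nanomoles = 0.0000002649 moles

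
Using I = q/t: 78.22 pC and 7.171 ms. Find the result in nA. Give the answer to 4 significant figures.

(78.22 × 10⁻¹²) / (7.171 × 10⁻³) = 10.9078 × 10⁻⁹ A

10.91 nA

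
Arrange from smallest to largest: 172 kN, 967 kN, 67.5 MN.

172 kN = 172000 N
967 kN = 967000 N
67.5 MN = 67500000 N

172 kN < 967 kN < 67.5 MN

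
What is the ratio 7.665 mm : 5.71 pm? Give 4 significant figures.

(7.665 × 10^-3) / (5.71 × 10^-12) = 1.3424 × 10^9

1342000000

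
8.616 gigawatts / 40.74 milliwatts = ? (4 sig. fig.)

211500000000

(8.616 × 10⁹) / (40.74 × 10⁻³) = 0.21149 × 10¹²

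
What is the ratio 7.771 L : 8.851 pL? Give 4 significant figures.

878000000000

(7.771) / (8.851e-12) = 0.87798e12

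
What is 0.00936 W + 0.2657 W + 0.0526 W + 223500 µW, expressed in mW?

In mW:
  0.00936 W = 0.00936 × 10^3 mW = 9.36
  0.2657 W = 0.2657 × 10^3 mW = 265.7
  0.0526 W = 0.0526 × 10^3 mW = 52.6
  223500 µW = 223500 × 10^-3 mW = 223.5
Sum: 9.36 + 265.7 + 52.6 + 223.5 = 551.16

551.16 mW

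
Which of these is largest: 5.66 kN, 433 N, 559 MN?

5.66 kN = 5660 N
433 N = 433 N
559 MN = 559000000 N

559 MN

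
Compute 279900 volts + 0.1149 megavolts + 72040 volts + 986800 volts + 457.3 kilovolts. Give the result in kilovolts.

1910.94 kilovolts

In kilovolts:
  279900 volts = 279900 × 10^-3 kilovolts = 279.9
  0.1149 megavolts = 0.1149 × 10^3 kilovolts = 114.9
  72040 volts = 72040 × 10^-3 kilovolts = 72.04
  986800 volts = 986800 × 10^-3 kilovolts = 986.8
  457.3 kilovolts → 457.3
Sum: 279.9 + 114.9 + 72.04 + 986.8 + 457.3 = 1910.94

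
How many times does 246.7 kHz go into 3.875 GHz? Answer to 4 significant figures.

(3.875e9) / (246.7e3) = 0.015707e6

15710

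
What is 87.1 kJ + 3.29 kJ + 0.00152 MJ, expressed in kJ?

91.91 kJ

In kJ:
  87.1 kJ → 87.1
  3.29 kJ → 3.29
  0.00152 MJ = 0.00152 × 10³ kJ = 1.52
Sum: 87.1 + 3.29 + 1.52 = 91.91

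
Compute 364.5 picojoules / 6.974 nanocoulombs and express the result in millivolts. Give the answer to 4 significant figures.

52.27 millivolts

(364.5 × 10^-12) / (6.974 × 10^-9) = 52.2656 × 10^-3 V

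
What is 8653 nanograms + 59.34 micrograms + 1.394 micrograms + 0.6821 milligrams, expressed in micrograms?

In micrograms:
  8653 nanograms = 8653 × 10^-3 micrograms = 8.653
  59.34 micrograms → 59.34
  1.394 micrograms → 1.394
  0.6821 milligrams = 0.6821 × 10^3 micrograms = 682.1
Sum: 8.653 + 59.34 + 1.394 + 682.1 = 751.487

751.487 micrograms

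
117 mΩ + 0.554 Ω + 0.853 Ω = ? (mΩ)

In mΩ:
  117 mΩ → 117
  0.554 Ω = 0.554 × 10³ mΩ = 554
  0.853 Ω = 0.853 × 10³ mΩ = 853
Sum: 117 + 554 + 853 = 1524

1524 mΩ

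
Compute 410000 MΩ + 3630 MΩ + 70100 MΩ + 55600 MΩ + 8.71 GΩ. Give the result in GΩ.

548.04 GΩ

In GΩ:
  410000 MΩ = 410000e-3 GΩ = 410
  3630 MΩ = 3630e-3 GΩ = 3.63
  70100 MΩ = 70100e-3 GΩ = 70.1
  55600 MΩ = 55600e-3 GΩ = 55.6
  8.71 GΩ → 8.71
Sum: 410 + 3.63 + 70.1 + 55.6 + 8.71 = 548.04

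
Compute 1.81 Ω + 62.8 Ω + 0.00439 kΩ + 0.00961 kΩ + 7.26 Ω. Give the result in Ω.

85.87 Ω

In Ω:
  1.81 Ω → 1.81
  62.8 Ω → 62.8
  0.00439 kΩ = 0.00439 × 10³ Ω = 4.39
  0.00961 kΩ = 0.00961 × 10³ Ω = 9.61
  7.26 Ω → 7.26
Sum: 1.81 + 62.8 + 4.39 + 9.61 + 7.26 = 85.87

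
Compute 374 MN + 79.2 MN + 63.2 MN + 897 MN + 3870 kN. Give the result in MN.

1417.27 MN

In MN:
  374 MN → 374
  79.2 MN → 79.2
  63.2 MN → 63.2
  897 MN → 897
  3870 kN = 3870 × 10^-3 MN = 3.87
Sum: 374 + 79.2 + 63.2 + 897 + 3.87 = 1417.27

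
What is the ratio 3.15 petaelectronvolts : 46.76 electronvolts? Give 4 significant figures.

67370000000000

(3.15e15) / (46.76) = 0.067365e15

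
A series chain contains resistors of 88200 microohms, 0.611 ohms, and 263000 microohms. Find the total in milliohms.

In milliohms:
  88200 microohms = 88200 × 10⁻³ milliohms = 88.2
  0.611 ohms = 0.611 × 10³ milliohms = 611
  263000 microohms = 263000 × 10⁻³ milliohms = 263
Sum: 88.2 + 611 + 263 = 962.2

962.2 milliohms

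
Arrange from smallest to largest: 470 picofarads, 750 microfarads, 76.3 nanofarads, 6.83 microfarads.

470 picofarads < 76.3 nanofarads < 6.83 microfarads < 750 microfarads

470 picofarads = 0.00000000047 farads
750 microfarads = 0.00075 farads
76.3 nanofarads = 0.0000000763 farads
6.83 microfarads = 0.00000683 farads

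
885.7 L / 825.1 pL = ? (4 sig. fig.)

(885.7) / (825.1 × 10⁻¹²) = 1.0734 × 10¹²

1073000000000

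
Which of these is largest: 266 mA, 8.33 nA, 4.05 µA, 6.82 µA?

266 mA = 0.266 A
8.33 nA = 0.00000000833 A
4.05 µA = 0.00000405 A
6.82 µA = 0.00000682 A

266 mA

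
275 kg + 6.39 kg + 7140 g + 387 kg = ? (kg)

In kg:
  275 kg → 275
  6.39 kg → 6.39
  7140 g = 7140 × 10⁻³ kg = 7.14
  387 kg → 387
Sum: 275 + 6.39 + 7.14 + 387 = 675.53

675.53 kg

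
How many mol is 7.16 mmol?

0.00716 mol

milli = 1e-3, (no prefix) = 1e0; factor is 1e-3.
7.16 × 1e-3 = 0.00716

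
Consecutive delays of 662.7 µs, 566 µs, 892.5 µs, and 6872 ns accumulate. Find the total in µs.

In µs:
  662.7 µs → 662.7
  566 µs → 566
  892.5 µs → 892.5
  6872 ns = 6872e-3 µs = 6.872
Sum: 662.7 + 566 + 892.5 + 6.872 = 2128.072

2128.072 µs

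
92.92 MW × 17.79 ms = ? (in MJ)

92.92 × 10^6 × 17.79 × 10^-3 = 1653.0468 × 10^3 J

1.6530468 MJ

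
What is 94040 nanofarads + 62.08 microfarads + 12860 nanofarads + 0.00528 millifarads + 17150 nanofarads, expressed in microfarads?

In microfarads:
  94040 nanofarads = 94040e-3 microfarads = 94.04
  62.08 microfarads → 62.08
  12860 nanofarads = 12860e-3 microfarads = 12.86
  0.00528 millifarads = 0.00528e3 microfarads = 5.28
  17150 nanofarads = 17150e-3 microfarads = 17.15
Sum: 94.04 + 62.08 + 12.86 + 5.28 + 17.15 = 191.41

191.41 microfarads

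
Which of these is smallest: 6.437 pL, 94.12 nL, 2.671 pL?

6.437 pL = 0.000000000006437 L
94.12 nL = 0.00000009412 L
2.671 pL = 0.000000000002671 L

2.671 pL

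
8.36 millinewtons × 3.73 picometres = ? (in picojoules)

8.36 × 10⁻³ × 3.73 × 10⁻¹² = 31.1828 × 10⁻¹⁵ J

0.0311828 picojoules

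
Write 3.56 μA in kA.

micro = 10⁻⁶, kilo = 10³; factor is 10⁻⁹.
3.56 × 10⁻⁹ = 0.00000000356

0.00000000356 kA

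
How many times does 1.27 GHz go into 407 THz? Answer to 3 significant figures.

(407 × 10¹²) / (1.27 × 10⁹) = 320.5 × 10³

320000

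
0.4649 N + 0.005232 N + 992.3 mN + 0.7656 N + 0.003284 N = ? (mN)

In mN:
  0.4649 N = 0.4649 × 10³ mN = 464.9
  0.005232 N = 0.005232 × 10³ mN = 5.232
  992.3 mN → 992.3
  0.7656 N = 0.7656 × 10³ mN = 765.6
  0.003284 N = 0.003284 × 10³ mN = 3.284
Sum: 464.9 + 5.232 + 992.3 + 765.6 + 3.284 = 2231.316

2231.316 mN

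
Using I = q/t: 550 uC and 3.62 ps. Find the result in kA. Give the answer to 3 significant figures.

(550e-6) / (3.62e-12) = 151.93e6 A

152000 kA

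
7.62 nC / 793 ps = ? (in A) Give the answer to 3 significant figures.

9.61 A

(7.62e-9) / (793e-12) = 0.0096091e3 A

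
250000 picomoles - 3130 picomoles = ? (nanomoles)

246.87 nanomoles

In nanomoles:
  250000 picomoles = 250000 × 10⁻³ nanomoles = 250
  3130 picomoles = 3130 × 10⁻³ nanomoles = 3.13
Difference: 250 - 3.13 = 246.87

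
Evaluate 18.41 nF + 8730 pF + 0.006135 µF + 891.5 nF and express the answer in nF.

924.775 nF

In nF:
  18.41 nF → 18.41
  8730 pF = 8730 × 10^-3 nF = 8.73
  0.006135 µF = 0.006135 × 10^3 nF = 6.135
  891.5 nF → 891.5
Sum: 18.41 + 8.73 + 6.135 + 891.5 = 924.775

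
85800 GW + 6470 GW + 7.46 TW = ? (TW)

99.73 TW

In TW:
  85800 GW = 85800e-3 TW = 85.8
  6470 GW = 6470e-3 TW = 6.47
  7.46 TW → 7.46
Sum: 85.8 + 6.47 + 7.46 = 99.73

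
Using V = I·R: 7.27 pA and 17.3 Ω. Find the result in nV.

0.125771 nV

7.27 × 10⁻¹² × 17.3 = 125.771 × 10⁻¹² V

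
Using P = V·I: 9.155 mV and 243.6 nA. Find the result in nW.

2.230158 nW

9.155 × 10⁻³ × 243.6 × 10⁻⁹ = 2230.158 × 10⁻¹² W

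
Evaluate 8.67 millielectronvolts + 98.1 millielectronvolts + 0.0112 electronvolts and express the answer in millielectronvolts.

In millielectronvolts:
  8.67 millielectronvolts → 8.67
  98.1 millielectronvolts → 98.1
  0.0112 electronvolts = 0.0112 × 10³ millielectronvolts = 11.2
Sum: 8.67 + 98.1 + 11.2 = 117.97

117.97 millielectronvolts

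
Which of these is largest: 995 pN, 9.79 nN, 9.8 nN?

9.8 nN

995 pN = 0.000000000995 N
9.79 nN = 0.00000000979 N
9.8 nN = 0.0000000098 N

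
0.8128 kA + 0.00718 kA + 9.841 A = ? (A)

829.821 A

In A:
  0.8128 kA = 0.8128e3 A = 812.8
  0.00718 kA = 0.00718e3 A = 7.18
  9.841 A → 9.841
Sum: 812.8 + 7.18 + 9.841 = 829.821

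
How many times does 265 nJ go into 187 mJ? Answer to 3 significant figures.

(187e-3) / (265e-9) = 0.7057e6

706000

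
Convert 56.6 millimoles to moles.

milli = 1e-3, (no prefix) = 1e0; factor is 1e-3.
56.6 × 1e-3 = 0.0566

0.0566 moles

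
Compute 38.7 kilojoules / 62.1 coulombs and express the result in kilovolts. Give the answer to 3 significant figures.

0.623 kilovolts

(38.7 × 10³) / (62.1) = 0.62319 × 10³ V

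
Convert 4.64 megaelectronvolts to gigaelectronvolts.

mega = 10⁶, giga = 10⁹; factor is 10⁻³.
4.64 × 10⁻³ = 0.00464

0.00464 gigaelectronvolts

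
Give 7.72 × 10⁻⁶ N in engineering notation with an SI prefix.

= 7.72 × 10⁻⁶ N; 10⁻⁶ is micro.

7.72 µN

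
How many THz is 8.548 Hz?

0.000000000008548 THz

(no prefix) = 10⁰, tera = 10¹²; factor is 10⁻¹².
8.548 × 10⁻¹² = 0.000000000008548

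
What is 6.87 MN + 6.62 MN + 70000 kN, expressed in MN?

In MN:
  6.87 MN → 6.87
  6.62 MN → 6.62
  70000 kN = 70000 × 10⁻³ MN = 70
Sum: 6.87 + 6.62 + 70 = 83.49

83.49 MN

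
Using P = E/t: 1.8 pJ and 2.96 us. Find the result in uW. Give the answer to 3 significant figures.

0.608 uW

(1.8 × 10⁻¹²) / (2.96 × 10⁻⁶) = 0.60811 × 10⁻⁶ W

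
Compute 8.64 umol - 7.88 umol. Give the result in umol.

In umol:
  8.64 umol → 8.64
  7.88 umol → 7.88
Difference: 8.64 - 7.88 = 0.76

0.76 umol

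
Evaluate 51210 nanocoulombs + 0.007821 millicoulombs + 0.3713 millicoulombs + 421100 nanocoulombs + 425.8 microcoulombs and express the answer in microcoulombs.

1277.231 microcoulombs

In microcoulombs:
  51210 nanocoulombs = 51210e-3 microcoulombs = 51.21
  0.007821 millicoulombs = 0.007821e3 microcoulombs = 7.821
  0.3713 millicoulombs = 0.3713e3 microcoulombs = 371.3
  421100 nanocoulombs = 421100e-3 microcoulombs = 421.1
  425.8 microcoulombs → 425.8
Sum: 51.21 + 7.821 + 371.3 + 421.1 + 425.8 = 1277.231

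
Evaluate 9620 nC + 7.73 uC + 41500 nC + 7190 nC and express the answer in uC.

In uC:
  9620 nC = 9620e-3 uC = 9.62
  7.73 uC → 7.73
  41500 nC = 41500e-3 uC = 41.5
  7190 nC = 7190e-3 uC = 7.19
Sum: 9.62 + 7.73 + 41.5 + 7.19 = 66.04

66.04 uC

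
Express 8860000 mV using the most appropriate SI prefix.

= 8.86 × 10^3 V; 10^3 is kilo.

8.86 kV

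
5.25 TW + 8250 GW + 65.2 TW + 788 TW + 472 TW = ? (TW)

1338.7 TW

In TW:
  5.25 TW → 5.25
  8250 GW = 8250 × 10^-3 TW = 8.25
  65.2 TW → 65.2
  788 TW → 788
  472 TW → 472
Sum: 5.25 + 8.25 + 65.2 + 788 + 472 = 1338.7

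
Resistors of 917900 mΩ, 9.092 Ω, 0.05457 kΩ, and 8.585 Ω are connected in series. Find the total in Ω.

In Ω:
  917900 mΩ = 917900 × 10^-3 Ω = 917.9
  9.092 Ω → 9.092
  0.05457 kΩ = 0.05457 × 10^3 Ω = 54.57
  8.585 Ω → 8.585
Sum: 917.9 + 9.092 + 54.57 + 8.585 = 990.147

990.147 Ω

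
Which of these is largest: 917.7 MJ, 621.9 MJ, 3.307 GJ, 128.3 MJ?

917.7 MJ = 917700000 J
621.9 MJ = 621900000 J
3.307 GJ = 3307000000 J
128.3 MJ = 128300000 J

3.307 GJ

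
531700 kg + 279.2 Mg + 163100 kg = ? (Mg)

974 Mg

In Mg:
  531700 kg = 531700e-3 Mg = 531.7
  279.2 Mg → 279.2
  163100 kg = 163100e-3 Mg = 163.1
Sum: 531.7 + 279.2 + 163.1 = 974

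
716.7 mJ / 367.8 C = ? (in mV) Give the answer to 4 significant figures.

(716.7 × 10⁻³) / (367.8) = 1.94861 × 10⁻³ V

1.949 mV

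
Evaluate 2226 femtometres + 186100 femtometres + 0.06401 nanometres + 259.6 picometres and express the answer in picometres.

511.936 picometres

In picometres:
  2226 femtometres = 2226 × 10⁻³ picometres = 2.226
  186100 femtometres = 186100 × 10⁻³ picometres = 186.1
  0.06401 nanometres = 0.06401 × 10³ picometres = 64.01
  259.6 picometres → 259.6
Sum: 2.226 + 186.1 + 64.01 + 259.6 = 511.936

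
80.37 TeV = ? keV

tera = 10¹², kilo = 10³; factor is 10⁹.
80.37 × 10⁹ = 80370000000

80370000000 keV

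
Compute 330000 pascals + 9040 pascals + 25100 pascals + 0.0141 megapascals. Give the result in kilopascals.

378.24 kilopascals

In kilopascals:
  330000 pascals = 330000e-3 kilopascals = 330
  9040 pascals = 9040e-3 kilopascals = 9.04
  25100 pascals = 25100e-3 kilopascals = 25.1
  0.0141 megapascals = 0.0141e3 kilopascals = 14.1
Sum: 330 + 9.04 + 25.1 + 14.1 = 378.24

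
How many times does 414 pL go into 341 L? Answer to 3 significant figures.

824000000000

(341) / (414 × 10^-12) = 0.8237 × 10^12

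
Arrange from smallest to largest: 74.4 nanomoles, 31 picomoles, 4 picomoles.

74.4 nanomoles = 0.0000000744 moles
31 picomoles = 0.000000000031 moles
4 picomoles = 0.000000000004 moles

4 picomoles < 31 picomoles < 74.4 nanomoles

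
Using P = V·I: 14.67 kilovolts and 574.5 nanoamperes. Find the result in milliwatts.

8.427915 milliwatts

14.67e3 × 574.5e-9 = 8427.915e-6 W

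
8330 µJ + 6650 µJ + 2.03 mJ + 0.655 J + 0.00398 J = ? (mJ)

675.99 mJ

In mJ:
  8330 µJ = 8330e-3 mJ = 8.33
  6650 µJ = 6650e-3 mJ = 6.65
  2.03 mJ → 2.03
  0.655 J = 0.655e3 mJ = 655
  0.00398 J = 0.00398e3 mJ = 3.98
Sum: 8.33 + 6.65 + 2.03 + 655 + 3.98 = 675.99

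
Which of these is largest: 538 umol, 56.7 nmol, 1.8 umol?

538 umol

538 umol = 0.000538 mol
56.7 nmol = 0.0000000567 mol
1.8 umol = 0.0000018 mol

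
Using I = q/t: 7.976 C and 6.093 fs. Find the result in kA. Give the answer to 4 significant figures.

(7.976) / (6.093 × 10⁻¹⁵) = 1.30904 × 10¹⁵ A

1309000000000 kA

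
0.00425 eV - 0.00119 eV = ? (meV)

3.06 meV

In meV:
  0.00425 eV = 0.00425e3 meV = 4.25
  0.00119 eV = 0.00119e3 meV = 1.19
Difference: 4.25 - 1.19 = 3.06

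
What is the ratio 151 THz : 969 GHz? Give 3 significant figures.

(151 × 10^12) / (969 × 10^9) = 0.1558 × 10^3

156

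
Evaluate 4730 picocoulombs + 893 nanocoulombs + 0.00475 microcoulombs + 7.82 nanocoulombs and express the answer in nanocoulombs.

910.3 nanocoulombs

In nanocoulombs:
  4730 picocoulombs = 4730 × 10⁻³ nanocoulombs = 4.73
  893 nanocoulombs → 893
  0.00475 microcoulombs = 0.00475 × 10³ nanocoulombs = 4.75
  7.82 nanocoulombs → 7.82
Sum: 4.73 + 893 + 4.75 + 7.82 = 910.3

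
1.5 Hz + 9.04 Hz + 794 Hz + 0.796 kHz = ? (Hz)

In Hz:
  1.5 Hz → 1.5
  9.04 Hz → 9.04
  794 Hz → 794
  0.796 kHz = 0.796 × 10^3 Hz = 796
Sum: 1.5 + 9.04 + 794 + 796 = 1600.54

1600.54 Hz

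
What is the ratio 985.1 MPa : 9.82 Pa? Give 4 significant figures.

(985.1 × 10^6) / (9.82) = 100.32 × 10^6

100300000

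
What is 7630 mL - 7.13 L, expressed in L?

0.5 L

In L:
  7630 mL = 7630e-3 L = 7.63
  7.13 L → 7.13
Difference: 7.63 - 7.13 = 0.5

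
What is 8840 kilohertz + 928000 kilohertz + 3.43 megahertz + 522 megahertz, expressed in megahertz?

In megahertz:
  8840 kilohertz = 8840 × 10⁻³ megahertz = 8.84
  928000 kilohertz = 928000 × 10⁻³ megahertz = 928
  3.43 megahertz → 3.43
  522 megahertz → 522
Sum: 8.84 + 928 + 3.43 + 522 = 1462.27

1462.27 megahertz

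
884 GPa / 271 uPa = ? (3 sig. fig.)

3260000000000000

(884e9) / (271e-6) = 3.262e15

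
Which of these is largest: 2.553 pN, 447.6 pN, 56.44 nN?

2.553 pN = 0.000000000002553 N
447.6 pN = 0.0000000004476 N
56.44 nN = 0.00000005644 N

56.44 nN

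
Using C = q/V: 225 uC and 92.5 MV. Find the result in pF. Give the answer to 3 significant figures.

(225e-6) / (92.5e6) = 2.4324e-12 F

2.43 pF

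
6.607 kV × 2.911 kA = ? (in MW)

6.607 × 10^3 × 2.911 × 10^3 = 19.232977 × 10^6 W

19.232977 MW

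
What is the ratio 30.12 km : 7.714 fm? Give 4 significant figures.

3905000000000000000

(30.12e3) / (7.714e-15) = 3.9046e18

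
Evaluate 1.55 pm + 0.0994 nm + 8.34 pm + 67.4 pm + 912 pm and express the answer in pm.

1088.69 pm

In pm:
  1.55 pm → 1.55
  0.0994 nm = 0.0994 × 10³ pm = 99.4
  8.34 pm → 8.34
  67.4 pm → 67.4
  912 pm → 912
Sum: 1.55 + 99.4 + 8.34 + 67.4 + 912 = 1088.69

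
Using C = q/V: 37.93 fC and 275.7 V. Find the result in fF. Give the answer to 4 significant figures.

0.1376 fF

(37.93e-15) / (275.7) = 0.137577e-15 F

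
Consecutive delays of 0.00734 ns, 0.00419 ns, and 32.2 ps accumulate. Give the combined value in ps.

In ps:
  0.00734 ns = 0.00734 × 10^3 ps = 7.34
  0.00419 ns = 0.00419 × 10^3 ps = 4.19
  32.2 ps → 32.2
Sum: 7.34 + 4.19 + 32.2 = 43.73

43.73 ps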